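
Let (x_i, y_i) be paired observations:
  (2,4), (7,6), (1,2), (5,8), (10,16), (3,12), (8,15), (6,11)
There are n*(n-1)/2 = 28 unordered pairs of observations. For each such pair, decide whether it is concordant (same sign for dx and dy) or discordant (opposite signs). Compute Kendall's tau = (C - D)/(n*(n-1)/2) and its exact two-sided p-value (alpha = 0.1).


Step 1: Enumerate the 28 unordered pairs (i,j) with i<j and classify each by sign(x_j-x_i) * sign(y_j-y_i).
  (1,2):dx=+5,dy=+2->C; (1,3):dx=-1,dy=-2->C; (1,4):dx=+3,dy=+4->C; (1,5):dx=+8,dy=+12->C
  (1,6):dx=+1,dy=+8->C; (1,7):dx=+6,dy=+11->C; (1,8):dx=+4,dy=+7->C; (2,3):dx=-6,dy=-4->C
  (2,4):dx=-2,dy=+2->D; (2,5):dx=+3,dy=+10->C; (2,6):dx=-4,dy=+6->D; (2,7):dx=+1,dy=+9->C
  (2,8):dx=-1,dy=+5->D; (3,4):dx=+4,dy=+6->C; (3,5):dx=+9,dy=+14->C; (3,6):dx=+2,dy=+10->C
  (3,7):dx=+7,dy=+13->C; (3,8):dx=+5,dy=+9->C; (4,5):dx=+5,dy=+8->C; (4,6):dx=-2,dy=+4->D
  (4,7):dx=+3,dy=+7->C; (4,8):dx=+1,dy=+3->C; (5,6):dx=-7,dy=-4->C; (5,7):dx=-2,dy=-1->C
  (5,8):dx=-4,dy=-5->C; (6,7):dx=+5,dy=+3->C; (6,8):dx=+3,dy=-1->D; (7,8):dx=-2,dy=-4->C
Step 2: C = 23, D = 5, total pairs = 28.
Step 3: tau = (C - D)/(n(n-1)/2) = (23 - 5)/28 = 0.642857.
Step 4: Exact two-sided p-value (enumerate n! = 40320 permutations of y under H0): p = 0.031151.
Step 5: alpha = 0.1. reject H0.

tau_b = 0.6429 (C=23, D=5), p = 0.031151, reject H0.


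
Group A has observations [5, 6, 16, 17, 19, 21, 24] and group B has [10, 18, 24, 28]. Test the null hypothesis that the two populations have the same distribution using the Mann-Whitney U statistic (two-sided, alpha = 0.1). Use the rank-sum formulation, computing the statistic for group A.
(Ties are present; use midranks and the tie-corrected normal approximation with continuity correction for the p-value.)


Step 1: Combine and sort all 11 observations; assign midranks.
sorted (value, group): (5,X), (6,X), (10,Y), (16,X), (17,X), (18,Y), (19,X), (21,X), (24,X), (24,Y), (28,Y)
ranks: 5->1, 6->2, 10->3, 16->4, 17->5, 18->6, 19->7, 21->8, 24->9.5, 24->9.5, 28->11
Step 2: Rank sum for X: R1 = 1 + 2 + 4 + 5 + 7 + 8 + 9.5 = 36.5.
Step 3: U_X = R1 - n1(n1+1)/2 = 36.5 - 7*8/2 = 36.5 - 28 = 8.5.
       U_Y = n1*n2 - U_X = 28 - 8.5 = 19.5.
Step 4: Ties are present, so use the tie-corrected normal approximation (with continuity correction) for the p-value.
Step 5: p-value = 0.343605; compare to alpha = 0.1. fail to reject H0.

U_X = 8.5, p = 0.343605, fail to reject H0 at alpha = 0.1.


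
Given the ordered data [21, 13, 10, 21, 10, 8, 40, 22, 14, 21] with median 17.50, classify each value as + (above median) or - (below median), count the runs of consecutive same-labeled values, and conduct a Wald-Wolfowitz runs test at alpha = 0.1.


Step 1: Compute median = 17.50; label A = above, B = below.
Labels in order: ABBABBAABA  (n_A = 5, n_B = 5)
Step 2: Count runs R = 7.
Step 3: Under H0 (random ordering), E[R] = 2*n_A*n_B/(n_A+n_B) + 1 = 2*5*5/10 + 1 = 6.0000.
        Var[R] = 2*n_A*n_B*(2*n_A*n_B - n_A - n_B) / ((n_A+n_B)^2 * (n_A+n_B-1)) = 2000/900 = 2.2222.
        SD[R] = 1.4907.
Step 4: Continuity-corrected z = (R - 0.5 - E[R]) / SD[R] = (7 - 0.5 - 6.0000) / 1.4907 = 0.3354.
Step 5: Two-sided p-value via normal approximation = 2*(1 - Phi(|z|)) = 0.737316.
Step 6: alpha = 0.1. fail to reject H0.

R = 7, z = 0.3354, p = 0.737316, fail to reject H0.


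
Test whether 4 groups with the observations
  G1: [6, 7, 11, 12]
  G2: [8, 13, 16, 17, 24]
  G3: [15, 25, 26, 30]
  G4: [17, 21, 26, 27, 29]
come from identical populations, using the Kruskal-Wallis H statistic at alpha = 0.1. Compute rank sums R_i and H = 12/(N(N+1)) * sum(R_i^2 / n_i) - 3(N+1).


Step 1: Combine all N = 18 observations and assign midranks.
sorted (value, group, rank): (6,G1,1), (7,G1,2), (8,G2,3), (11,G1,4), (12,G1,5), (13,G2,6), (15,G3,7), (16,G2,8), (17,G2,9.5), (17,G4,9.5), (21,G4,11), (24,G2,12), (25,G3,13), (26,G3,14.5), (26,G4,14.5), (27,G4,16), (29,G4,17), (30,G3,18)
Step 2: Sum ranks within each group.
R_1 = 12 (n_1 = 4)
R_2 = 38.5 (n_2 = 5)
R_3 = 52.5 (n_3 = 4)
R_4 = 68 (n_4 = 5)
Step 3: H = 12/(N(N+1)) * sum(R_i^2/n_i) - 3(N+1)
     = 12/(18*19) * (12^2/4 + 38.5^2/5 + 52.5^2/4 + 68^2/5) - 3*19
     = 0.035088 * 1946.31 - 57
     = 11.291667.
Step 4: Ties present; correction factor C = 1 - 12/(18^3 - 18) = 0.997936. Corrected H = 11.291667 / 0.997936 = 11.315021.
Step 5: Under H0, H ~ chi^2(3); p-value = 0.010139.
Step 6: alpha = 0.1. reject H0.

H = 11.3150, df = 3, p = 0.010139, reject H0.


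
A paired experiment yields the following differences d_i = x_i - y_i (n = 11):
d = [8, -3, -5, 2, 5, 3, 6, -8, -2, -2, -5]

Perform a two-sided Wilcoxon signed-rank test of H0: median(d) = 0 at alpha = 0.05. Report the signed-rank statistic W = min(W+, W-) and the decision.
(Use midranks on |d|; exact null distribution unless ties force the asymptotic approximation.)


Step 1: Drop any zero differences (none here) and take |d_i|.
|d| = [8, 3, 5, 2, 5, 3, 6, 8, 2, 2, 5]
Step 2: Midrank |d_i| (ties get averaged ranks).
ranks: |8|->10.5, |3|->4.5, |5|->7, |2|->2, |5|->7, |3|->4.5, |6|->9, |8|->10.5, |2|->2, |2|->2, |5|->7
Step 3: Attach original signs; sum ranks with positive sign and with negative sign.
W+ = 10.5 + 2 + 7 + 4.5 + 9 = 33
W- = 4.5 + 7 + 10.5 + 2 + 2 + 7 = 33
(Check: W+ + W- = 66 should equal n(n+1)/2 = 66.)
Step 4: Test statistic W = min(W+, W-) = 33.
Step 5: Ties in |d|, so use the tie-corrected normal approximation.
        E[W] = n(n+1)/4 = 11*12/4 = 33.
        Tie groups: |d|=2 (t=3), |d|=3 (t=2), |d|=5 (t=3), |d|=8 (t=2); sum(t^3 - t) = 60.
        Var[W] = n(n+1)(2n+1)/24 - sum(t^3-t)/48 = 3036/24 - 60/48 = 125.25.
        z = (W - E[W]) / sqrt(Var[W]) = (33 - 33) / 11.1915 = 0.0000.
        Two-sided p = 2*Phi(z) = 1.000000.
Step 6: alpha = 0.05. fail to reject H0.

W+ = 33, W- = 33, W = min = 33, p = 1.000000, fail to reject H0.


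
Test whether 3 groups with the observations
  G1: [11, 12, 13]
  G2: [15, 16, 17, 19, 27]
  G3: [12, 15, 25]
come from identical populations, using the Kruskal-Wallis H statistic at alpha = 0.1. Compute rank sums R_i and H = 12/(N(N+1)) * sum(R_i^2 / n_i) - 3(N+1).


Step 1: Combine all N = 11 observations and assign midranks.
sorted (value, group, rank): (11,G1,1), (12,G1,2.5), (12,G3,2.5), (13,G1,4), (15,G2,5.5), (15,G3,5.5), (16,G2,7), (17,G2,8), (19,G2,9), (25,G3,10), (27,G2,11)
Step 2: Sum ranks within each group.
R_1 = 7.5 (n_1 = 3)
R_2 = 40.5 (n_2 = 5)
R_3 = 18 (n_3 = 3)
Step 3: H = 12/(N(N+1)) * sum(R_i^2/n_i) - 3(N+1)
     = 12/(11*12) * (7.5^2/3 + 40.5^2/5 + 18^2/3) - 3*12
     = 0.090909 * 454.8 - 36
     = 5.345455.
Step 4: Ties present; correction factor C = 1 - 12/(11^3 - 11) = 0.990909. Corrected H = 5.345455 / 0.990909 = 5.394495.
Step 5: Under H0, H ~ chi^2(2); p-value = 0.067391.
Step 6: alpha = 0.1. reject H0.

H = 5.3945, df = 2, p = 0.067391, reject H0.


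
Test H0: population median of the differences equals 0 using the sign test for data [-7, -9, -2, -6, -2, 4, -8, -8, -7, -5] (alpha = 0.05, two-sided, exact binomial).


Step 1: Discard zero differences. Original n = 10; n_eff = number of nonzero differences = 10.
Nonzero differences (with sign): -7, -9, -2, -6, -2, +4, -8, -8, -7, -5
Step 2: Count signs: positive = 1, negative = 9.
Step 3: Under H0: P(positive) = 0.5, so the number of positives S ~ Bin(10, 0.5).
Step 4: Two-sided exact p-value = sum of Bin(10,0.5) probabilities at or below the observed probability = 0.021484.
Step 5: alpha = 0.05. reject H0.

n_eff = 10, pos = 1, neg = 9, p = 0.021484, reject H0.


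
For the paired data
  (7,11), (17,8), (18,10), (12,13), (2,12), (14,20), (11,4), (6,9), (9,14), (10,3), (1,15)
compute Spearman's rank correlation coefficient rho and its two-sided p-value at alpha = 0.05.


Step 1: Rank x and y separately (midranks; no ties here).
rank(x): 7->4, 17->10, 18->11, 12->8, 2->2, 14->9, 11->7, 6->3, 9->5, 10->6, 1->1
rank(y): 11->6, 8->3, 10->5, 13->8, 12->7, 20->11, 4->2, 9->4, 14->9, 3->1, 15->10
Step 2: d_i = R_x(i) - R_y(i); compute d_i^2.
  (4-6)^2=4, (10-3)^2=49, (11-5)^2=36, (8-8)^2=0, (2-7)^2=25, (9-11)^2=4, (7-2)^2=25, (3-4)^2=1, (5-9)^2=16, (6-1)^2=25, (1-10)^2=81
sum(d^2) = 266.
Step 3: rho = 1 - 6*266 / (11*(11^2 - 1)) = 1 - 1596/1320 = -0.209091.
Step 4: Under H0, t = rho * sqrt((n-2)/(1-rho^2)) = -0.6415 ~ t(9).
Step 5: Two-sided p-value from the t-distribution with 9 df = 0.537221.
Step 6: alpha = 0.05. fail to reject H0.

rho = -0.2091, p = 0.537221, fail to reject H0 at alpha = 0.05.


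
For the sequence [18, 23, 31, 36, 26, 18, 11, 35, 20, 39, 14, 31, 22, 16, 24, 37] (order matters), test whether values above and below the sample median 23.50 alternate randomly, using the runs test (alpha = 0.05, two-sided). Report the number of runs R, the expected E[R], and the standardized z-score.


Step 1: Compute median = 23.50; label A = above, B = below.
Labels in order: BBAAABBABABABBAA  (n_A = 8, n_B = 8)
Step 2: Count runs R = 10.
Step 3: Under H0 (random ordering), E[R] = 2*n_A*n_B/(n_A+n_B) + 1 = 2*8*8/16 + 1 = 9.0000.
        Var[R] = 2*n_A*n_B*(2*n_A*n_B - n_A - n_B) / ((n_A+n_B)^2 * (n_A+n_B-1)) = 14336/3840 = 3.7333.
        SD[R] = 1.9322.
Step 4: Continuity-corrected z = (R - 0.5 - E[R]) / SD[R] = (10 - 0.5 - 9.0000) / 1.9322 = 0.2588.
Step 5: Two-sided p-value via normal approximation = 2*(1 - Phi(|z|)) = 0.795809.
Step 6: alpha = 0.05. fail to reject H0.

R = 10, z = 0.2588, p = 0.795809, fail to reject H0.


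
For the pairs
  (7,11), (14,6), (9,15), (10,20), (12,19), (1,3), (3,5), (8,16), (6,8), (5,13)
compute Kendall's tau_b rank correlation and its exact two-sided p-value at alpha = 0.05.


Step 1: Enumerate the 45 unordered pairs (i,j) with i<j and classify each by sign(x_j-x_i) * sign(y_j-y_i).
  (1,2):dx=+7,dy=-5->D; (1,3):dx=+2,dy=+4->C; (1,4):dx=+3,dy=+9->C; (1,5):dx=+5,dy=+8->C
  (1,6):dx=-6,dy=-8->C; (1,7):dx=-4,dy=-6->C; (1,8):dx=+1,dy=+5->C; (1,9):dx=-1,dy=-3->C
  (1,10):dx=-2,dy=+2->D; (2,3):dx=-5,dy=+9->D; (2,4):dx=-4,dy=+14->D; (2,5):dx=-2,dy=+13->D
  (2,6):dx=-13,dy=-3->C; (2,7):dx=-11,dy=-1->C; (2,8):dx=-6,dy=+10->D; (2,9):dx=-8,dy=+2->D
  (2,10):dx=-9,dy=+7->D; (3,4):dx=+1,dy=+5->C; (3,5):dx=+3,dy=+4->C; (3,6):dx=-8,dy=-12->C
  (3,7):dx=-6,dy=-10->C; (3,8):dx=-1,dy=+1->D; (3,9):dx=-3,dy=-7->C; (3,10):dx=-4,dy=-2->C
  (4,5):dx=+2,dy=-1->D; (4,6):dx=-9,dy=-17->C; (4,7):dx=-7,dy=-15->C; (4,8):dx=-2,dy=-4->C
  (4,9):dx=-4,dy=-12->C; (4,10):dx=-5,dy=-7->C; (5,6):dx=-11,dy=-16->C; (5,7):dx=-9,dy=-14->C
  (5,8):dx=-4,dy=-3->C; (5,9):dx=-6,dy=-11->C; (5,10):dx=-7,dy=-6->C; (6,7):dx=+2,dy=+2->C
  (6,8):dx=+7,dy=+13->C; (6,9):dx=+5,dy=+5->C; (6,10):dx=+4,dy=+10->C; (7,8):dx=+5,dy=+11->C
  (7,9):dx=+3,dy=+3->C; (7,10):dx=+2,dy=+8->C; (8,9):dx=-2,dy=-8->C; (8,10):dx=-3,dy=-3->C
  (9,10):dx=-1,dy=+5->D
Step 2: C = 34, D = 11, total pairs = 45.
Step 3: tau = (C - D)/(n(n-1)/2) = (34 - 11)/45 = 0.511111.
Step 4: Exact two-sided p-value (enumerate n! = 3628800 permutations of y under H0): p = 0.046623.
Step 5: alpha = 0.05. reject H0.

tau_b = 0.5111 (C=34, D=11), p = 0.046623, reject H0.


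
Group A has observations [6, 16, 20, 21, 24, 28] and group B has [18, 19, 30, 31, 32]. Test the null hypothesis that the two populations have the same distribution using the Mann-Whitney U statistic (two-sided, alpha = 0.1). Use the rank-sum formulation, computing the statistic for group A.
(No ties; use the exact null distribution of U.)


Step 1: Combine and sort all 11 observations; assign midranks.
sorted (value, group): (6,X), (16,X), (18,Y), (19,Y), (20,X), (21,X), (24,X), (28,X), (30,Y), (31,Y), (32,Y)
ranks: 6->1, 16->2, 18->3, 19->4, 20->5, 21->6, 24->7, 28->8, 30->9, 31->10, 32->11
Step 2: Rank sum for X: R1 = 1 + 2 + 5 + 6 + 7 + 8 = 29.
Step 3: U_X = R1 - n1(n1+1)/2 = 29 - 6*7/2 = 29 - 21 = 8.
       U_Y = n1*n2 - U_X = 30 - 8 = 22.
Step 4: No ties, so the exact null distribution of U (based on enumerating the C(11,6) = 462 equally likely rank assignments) gives the two-sided p-value.
Step 5: p-value = 0.246753; compare to alpha = 0.1. fail to reject H0.

U_X = 8, p = 0.246753, fail to reject H0 at alpha = 0.1.


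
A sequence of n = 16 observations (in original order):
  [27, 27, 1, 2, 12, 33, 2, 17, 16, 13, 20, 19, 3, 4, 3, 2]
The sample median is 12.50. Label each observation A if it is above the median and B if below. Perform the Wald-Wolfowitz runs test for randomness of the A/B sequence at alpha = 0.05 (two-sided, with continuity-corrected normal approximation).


Step 1: Compute median = 12.50; label A = above, B = below.
Labels in order: AABBBABAAAAABBBB  (n_A = 8, n_B = 8)
Step 2: Count runs R = 6.
Step 3: Under H0 (random ordering), E[R] = 2*n_A*n_B/(n_A+n_B) + 1 = 2*8*8/16 + 1 = 9.0000.
        Var[R] = 2*n_A*n_B*(2*n_A*n_B - n_A - n_B) / ((n_A+n_B)^2 * (n_A+n_B-1)) = 14336/3840 = 3.7333.
        SD[R] = 1.9322.
Step 4: Continuity-corrected z = (R + 0.5 - E[R]) / SD[R] = (6 + 0.5 - 9.0000) / 1.9322 = -1.2939.
Step 5: Two-sided p-value via normal approximation = 2*(1 - Phi(|z|)) = 0.195709.
Step 6: alpha = 0.05. fail to reject H0.

R = 6, z = -1.2939, p = 0.195709, fail to reject H0.


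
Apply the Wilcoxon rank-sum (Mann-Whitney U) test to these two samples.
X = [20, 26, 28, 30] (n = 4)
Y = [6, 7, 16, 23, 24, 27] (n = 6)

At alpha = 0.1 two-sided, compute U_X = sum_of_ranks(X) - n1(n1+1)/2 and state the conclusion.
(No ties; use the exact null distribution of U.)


Step 1: Combine and sort all 10 observations; assign midranks.
sorted (value, group): (6,Y), (7,Y), (16,Y), (20,X), (23,Y), (24,Y), (26,X), (27,Y), (28,X), (30,X)
ranks: 6->1, 7->2, 16->3, 20->4, 23->5, 24->6, 26->7, 27->8, 28->9, 30->10
Step 2: Rank sum for X: R1 = 4 + 7 + 9 + 10 = 30.
Step 3: U_X = R1 - n1(n1+1)/2 = 30 - 4*5/2 = 30 - 10 = 20.
       U_Y = n1*n2 - U_X = 24 - 20 = 4.
Step 4: No ties, so the exact null distribution of U (based on enumerating the C(10,4) = 210 equally likely rank assignments) gives the two-sided p-value.
Step 5: p-value = 0.114286; compare to alpha = 0.1. fail to reject H0.

U_X = 20, p = 0.114286, fail to reject H0 at alpha = 0.1.


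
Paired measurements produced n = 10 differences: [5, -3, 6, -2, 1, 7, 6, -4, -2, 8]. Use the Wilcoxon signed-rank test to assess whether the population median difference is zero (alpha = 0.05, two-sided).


Step 1: Drop any zero differences (none here) and take |d_i|.
|d| = [5, 3, 6, 2, 1, 7, 6, 4, 2, 8]
Step 2: Midrank |d_i| (ties get averaged ranks).
ranks: |5|->6, |3|->4, |6|->7.5, |2|->2.5, |1|->1, |7|->9, |6|->7.5, |4|->5, |2|->2.5, |8|->10
Step 3: Attach original signs; sum ranks with positive sign and with negative sign.
W+ = 6 + 7.5 + 1 + 9 + 7.5 + 10 = 41
W- = 4 + 2.5 + 5 + 2.5 = 14
(Check: W+ + W- = 55 should equal n(n+1)/2 = 55.)
Step 4: Test statistic W = min(W+, W-) = 14.
Step 5: Ties in |d|, so use the tie-corrected normal approximation.
        E[W] = n(n+1)/4 = 10*11/4 = 27.5.
        Tie groups: |d|=2 (t=2), |d|=6 (t=2); sum(t^3 - t) = 12.
        Var[W] = n(n+1)(2n+1)/24 - sum(t^3-t)/48 = 2310/24 - 12/48 = 96.
        z = (W - E[W]) / sqrt(Var[W]) = (14 - 27.5) / 9.7980 = -1.3778.
        Two-sided p = 2*Phi(z) = 0.168253.
Step 6: alpha = 0.05. fail to reject H0.

W+ = 41, W- = 14, W = min = 14, p = 0.168253, fail to reject H0.


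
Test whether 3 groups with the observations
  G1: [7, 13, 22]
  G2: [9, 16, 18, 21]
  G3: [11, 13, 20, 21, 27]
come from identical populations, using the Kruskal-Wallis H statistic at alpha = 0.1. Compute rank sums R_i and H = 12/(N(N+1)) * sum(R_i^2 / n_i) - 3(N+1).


Step 1: Combine all N = 12 observations and assign midranks.
sorted (value, group, rank): (7,G1,1), (9,G2,2), (11,G3,3), (13,G1,4.5), (13,G3,4.5), (16,G2,6), (18,G2,7), (20,G3,8), (21,G2,9.5), (21,G3,9.5), (22,G1,11), (27,G3,12)
Step 2: Sum ranks within each group.
R_1 = 16.5 (n_1 = 3)
R_2 = 24.5 (n_2 = 4)
R_3 = 37 (n_3 = 5)
Step 3: H = 12/(N(N+1)) * sum(R_i^2/n_i) - 3(N+1)
     = 12/(12*13) * (16.5^2/3 + 24.5^2/4 + 37^2/5) - 3*13
     = 0.076923 * 514.612 - 39
     = 0.585577.
Step 4: Ties present; correction factor C = 1 - 12/(12^3 - 12) = 0.993007. Corrected H = 0.585577 / 0.993007 = 0.589701.
Step 5: Under H0, H ~ chi^2(2); p-value = 0.744643.
Step 6: alpha = 0.1. fail to reject H0.

H = 0.5897, df = 2, p = 0.744643, fail to reject H0.


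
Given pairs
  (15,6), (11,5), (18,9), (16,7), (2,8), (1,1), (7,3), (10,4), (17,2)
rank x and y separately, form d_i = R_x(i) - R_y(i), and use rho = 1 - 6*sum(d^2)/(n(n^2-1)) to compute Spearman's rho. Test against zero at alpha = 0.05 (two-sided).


Step 1: Rank x and y separately (midranks; no ties here).
rank(x): 15->6, 11->5, 18->9, 16->7, 2->2, 1->1, 7->3, 10->4, 17->8
rank(y): 6->6, 5->5, 9->9, 7->7, 8->8, 1->1, 3->3, 4->4, 2->2
Step 2: d_i = R_x(i) - R_y(i); compute d_i^2.
  (6-6)^2=0, (5-5)^2=0, (9-9)^2=0, (7-7)^2=0, (2-8)^2=36, (1-1)^2=0, (3-3)^2=0, (4-4)^2=0, (8-2)^2=36
sum(d^2) = 72.
Step 3: rho = 1 - 6*72 / (9*(9^2 - 1)) = 1 - 432/720 = 0.400000.
Step 4: Under H0, t = rho * sqrt((n-2)/(1-rho^2)) = 1.1547 ~ t(7).
Step 5: Two-sided p-value from the t-distribution with 7 df = 0.286105.
Step 6: alpha = 0.05. fail to reject H0.

rho = 0.4000, p = 0.286105, fail to reject H0 at alpha = 0.05.


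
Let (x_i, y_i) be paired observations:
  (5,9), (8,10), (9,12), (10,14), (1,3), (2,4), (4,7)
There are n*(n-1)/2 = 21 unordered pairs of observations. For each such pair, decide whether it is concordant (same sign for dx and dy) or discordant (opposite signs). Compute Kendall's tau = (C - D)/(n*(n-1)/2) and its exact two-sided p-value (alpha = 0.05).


Step 1: Enumerate the 21 unordered pairs (i,j) with i<j and classify each by sign(x_j-x_i) * sign(y_j-y_i).
  (1,2):dx=+3,dy=+1->C; (1,3):dx=+4,dy=+3->C; (1,4):dx=+5,dy=+5->C; (1,5):dx=-4,dy=-6->C
  (1,6):dx=-3,dy=-5->C; (1,7):dx=-1,dy=-2->C; (2,3):dx=+1,dy=+2->C; (2,4):dx=+2,dy=+4->C
  (2,5):dx=-7,dy=-7->C; (2,6):dx=-6,dy=-6->C; (2,7):dx=-4,dy=-3->C; (3,4):dx=+1,dy=+2->C
  (3,5):dx=-8,dy=-9->C; (3,6):dx=-7,dy=-8->C; (3,7):dx=-5,dy=-5->C; (4,5):dx=-9,dy=-11->C
  (4,6):dx=-8,dy=-10->C; (4,7):dx=-6,dy=-7->C; (5,6):dx=+1,dy=+1->C; (5,7):dx=+3,dy=+4->C
  (6,7):dx=+2,dy=+3->C
Step 2: C = 21, D = 0, total pairs = 21.
Step 3: tau = (C - D)/(n(n-1)/2) = (21 - 0)/21 = 1.000000.
Step 4: Exact two-sided p-value (enumerate n! = 5040 permutations of y under H0): p = 0.000397.
Step 5: alpha = 0.05. reject H0.

tau_b = 1.0000 (C=21, D=0), p = 0.000397, reject H0.


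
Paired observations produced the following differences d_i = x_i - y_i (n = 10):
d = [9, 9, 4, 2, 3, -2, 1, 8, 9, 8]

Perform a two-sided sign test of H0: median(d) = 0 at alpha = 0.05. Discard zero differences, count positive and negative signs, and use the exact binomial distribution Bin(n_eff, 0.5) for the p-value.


Step 1: Discard zero differences. Original n = 10; n_eff = number of nonzero differences = 10.
Nonzero differences (with sign): +9, +9, +4, +2, +3, -2, +1, +8, +9, +8
Step 2: Count signs: positive = 9, negative = 1.
Step 3: Under H0: P(positive) = 0.5, so the number of positives S ~ Bin(10, 0.5).
Step 4: Two-sided exact p-value = sum of Bin(10,0.5) probabilities at or below the observed probability = 0.021484.
Step 5: alpha = 0.05. reject H0.

n_eff = 10, pos = 9, neg = 1, p = 0.021484, reject H0.


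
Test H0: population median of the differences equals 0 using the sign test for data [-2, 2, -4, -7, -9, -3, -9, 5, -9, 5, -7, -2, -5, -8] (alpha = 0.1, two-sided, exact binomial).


Step 1: Discard zero differences. Original n = 14; n_eff = number of nonzero differences = 14.
Nonzero differences (with sign): -2, +2, -4, -7, -9, -3, -9, +5, -9, +5, -7, -2, -5, -8
Step 2: Count signs: positive = 3, negative = 11.
Step 3: Under H0: P(positive) = 0.5, so the number of positives S ~ Bin(14, 0.5).
Step 4: Two-sided exact p-value = sum of Bin(14,0.5) probabilities at or below the observed probability = 0.057373.
Step 5: alpha = 0.1. reject H0.

n_eff = 14, pos = 3, neg = 11, p = 0.057373, reject H0.


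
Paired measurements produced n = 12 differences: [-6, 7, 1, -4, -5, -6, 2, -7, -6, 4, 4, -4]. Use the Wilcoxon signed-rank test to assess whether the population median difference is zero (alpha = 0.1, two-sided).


Step 1: Drop any zero differences (none here) and take |d_i|.
|d| = [6, 7, 1, 4, 5, 6, 2, 7, 6, 4, 4, 4]
Step 2: Midrank |d_i| (ties get averaged ranks).
ranks: |6|->9, |7|->11.5, |1|->1, |4|->4.5, |5|->7, |6|->9, |2|->2, |7|->11.5, |6|->9, |4|->4.5, |4|->4.5, |4|->4.5
Step 3: Attach original signs; sum ranks with positive sign and with negative sign.
W+ = 11.5 + 1 + 2 + 4.5 + 4.5 = 23.5
W- = 9 + 4.5 + 7 + 9 + 11.5 + 9 + 4.5 = 54.5
(Check: W+ + W- = 78 should equal n(n+1)/2 = 78.)
Step 4: Test statistic W = min(W+, W-) = 23.5.
Step 5: Ties in |d|, so use the tie-corrected normal approximation.
        E[W] = n(n+1)/4 = 12*13/4 = 39.
        Tie groups: |d|=4 (t=4), |d|=6 (t=3), |d|=7 (t=2); sum(t^3 - t) = 90.
        Var[W] = n(n+1)(2n+1)/24 - sum(t^3-t)/48 = 3900/24 - 90/48 = 160.625.
        z = (W - E[W]) / sqrt(Var[W]) = (23.5 - 39) / 12.6738 = -1.2230.
        Two-sided p = 2*Phi(z) = 0.221331.
Step 6: alpha = 0.1. fail to reject H0.

W+ = 23.5, W- = 54.5, W = min = 23.5, p = 0.221331, fail to reject H0.


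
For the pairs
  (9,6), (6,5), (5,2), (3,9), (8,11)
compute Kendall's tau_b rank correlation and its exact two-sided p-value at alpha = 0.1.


Step 1: Enumerate the 10 unordered pairs (i,j) with i<j and classify each by sign(x_j-x_i) * sign(y_j-y_i).
  (1,2):dx=-3,dy=-1->C; (1,3):dx=-4,dy=-4->C; (1,4):dx=-6,dy=+3->D; (1,5):dx=-1,dy=+5->D
  (2,3):dx=-1,dy=-3->C; (2,4):dx=-3,dy=+4->D; (2,5):dx=+2,dy=+6->C; (3,4):dx=-2,dy=+7->D
  (3,5):dx=+3,dy=+9->C; (4,5):dx=+5,dy=+2->C
Step 2: C = 6, D = 4, total pairs = 10.
Step 3: tau = (C - D)/(n(n-1)/2) = (6 - 4)/10 = 0.200000.
Step 4: Exact two-sided p-value (enumerate n! = 120 permutations of y under H0): p = 0.816667.
Step 5: alpha = 0.1. fail to reject H0.

tau_b = 0.2000 (C=6, D=4), p = 0.816667, fail to reject H0.


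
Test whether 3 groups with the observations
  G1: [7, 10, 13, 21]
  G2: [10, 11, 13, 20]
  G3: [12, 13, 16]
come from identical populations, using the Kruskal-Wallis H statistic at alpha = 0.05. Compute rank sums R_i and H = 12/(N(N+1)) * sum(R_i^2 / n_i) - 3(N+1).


Step 1: Combine all N = 11 observations and assign midranks.
sorted (value, group, rank): (7,G1,1), (10,G1,2.5), (10,G2,2.5), (11,G2,4), (12,G3,5), (13,G1,7), (13,G2,7), (13,G3,7), (16,G3,9), (20,G2,10), (21,G1,11)
Step 2: Sum ranks within each group.
R_1 = 21.5 (n_1 = 4)
R_2 = 23.5 (n_2 = 4)
R_3 = 21 (n_3 = 3)
Step 3: H = 12/(N(N+1)) * sum(R_i^2/n_i) - 3(N+1)
     = 12/(11*12) * (21.5^2/4 + 23.5^2/4 + 21^2/3) - 3*12
     = 0.090909 * 400.625 - 36
     = 0.420455.
Step 4: Ties present; correction factor C = 1 - 30/(11^3 - 11) = 0.977273. Corrected H = 0.420455 / 0.977273 = 0.430233.
Step 5: Under H0, H ~ chi^2(2); p-value = 0.806448.
Step 6: alpha = 0.05. fail to reject H0.

H = 0.4302, df = 2, p = 0.806448, fail to reject H0.


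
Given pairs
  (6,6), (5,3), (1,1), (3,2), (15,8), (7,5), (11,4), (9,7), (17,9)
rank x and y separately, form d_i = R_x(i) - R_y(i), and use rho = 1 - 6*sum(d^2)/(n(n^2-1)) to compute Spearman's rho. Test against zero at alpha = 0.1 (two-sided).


Step 1: Rank x and y separately (midranks; no ties here).
rank(x): 6->4, 5->3, 1->1, 3->2, 15->8, 7->5, 11->7, 9->6, 17->9
rank(y): 6->6, 3->3, 1->1, 2->2, 8->8, 5->5, 4->4, 7->7, 9->9
Step 2: d_i = R_x(i) - R_y(i); compute d_i^2.
  (4-6)^2=4, (3-3)^2=0, (1-1)^2=0, (2-2)^2=0, (8-8)^2=0, (5-5)^2=0, (7-4)^2=9, (6-7)^2=1, (9-9)^2=0
sum(d^2) = 14.
Step 3: rho = 1 - 6*14 / (9*(9^2 - 1)) = 1 - 84/720 = 0.883333.
Step 4: Under H0, t = rho * sqrt((n-2)/(1-rho^2)) = 4.9858 ~ t(7).
Step 5: Two-sided p-value from the t-distribution with 7 df = 0.001591.
Step 6: alpha = 0.1. reject H0.

rho = 0.8833, p = 0.001591, reject H0 at alpha = 0.1.


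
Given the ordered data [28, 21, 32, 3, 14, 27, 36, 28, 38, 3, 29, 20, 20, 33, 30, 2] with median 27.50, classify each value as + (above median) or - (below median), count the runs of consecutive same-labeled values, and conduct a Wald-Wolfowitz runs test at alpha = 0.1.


Step 1: Compute median = 27.50; label A = above, B = below.
Labels in order: ABABBBAAABABBAAB  (n_A = 8, n_B = 8)
Step 2: Count runs R = 10.
Step 3: Under H0 (random ordering), E[R] = 2*n_A*n_B/(n_A+n_B) + 1 = 2*8*8/16 + 1 = 9.0000.
        Var[R] = 2*n_A*n_B*(2*n_A*n_B - n_A - n_B) / ((n_A+n_B)^2 * (n_A+n_B-1)) = 14336/3840 = 3.7333.
        SD[R] = 1.9322.
Step 4: Continuity-corrected z = (R - 0.5 - E[R]) / SD[R] = (10 - 0.5 - 9.0000) / 1.9322 = 0.2588.
Step 5: Two-sided p-value via normal approximation = 2*(1 - Phi(|z|)) = 0.795809.
Step 6: alpha = 0.1. fail to reject H0.

R = 10, z = 0.2588, p = 0.795809, fail to reject H0.


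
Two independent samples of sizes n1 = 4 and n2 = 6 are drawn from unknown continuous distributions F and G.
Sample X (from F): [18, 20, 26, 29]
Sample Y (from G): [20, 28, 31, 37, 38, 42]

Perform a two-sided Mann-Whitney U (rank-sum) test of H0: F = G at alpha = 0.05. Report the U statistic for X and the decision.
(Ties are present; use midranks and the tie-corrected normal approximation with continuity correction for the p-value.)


Step 1: Combine and sort all 10 observations; assign midranks.
sorted (value, group): (18,X), (20,X), (20,Y), (26,X), (28,Y), (29,X), (31,Y), (37,Y), (38,Y), (42,Y)
ranks: 18->1, 20->2.5, 20->2.5, 26->4, 28->5, 29->6, 31->7, 37->8, 38->9, 42->10
Step 2: Rank sum for X: R1 = 1 + 2.5 + 4 + 6 = 13.5.
Step 3: U_X = R1 - n1(n1+1)/2 = 13.5 - 4*5/2 = 13.5 - 10 = 3.5.
       U_Y = n1*n2 - U_X = 24 - 3.5 = 20.5.
Step 4: Ties are present, so use the tie-corrected normal approximation (with continuity correction) for the p-value.
Step 5: p-value = 0.087118; compare to alpha = 0.05. fail to reject H0.

U_X = 3.5, p = 0.087118, fail to reject H0 at alpha = 0.05.


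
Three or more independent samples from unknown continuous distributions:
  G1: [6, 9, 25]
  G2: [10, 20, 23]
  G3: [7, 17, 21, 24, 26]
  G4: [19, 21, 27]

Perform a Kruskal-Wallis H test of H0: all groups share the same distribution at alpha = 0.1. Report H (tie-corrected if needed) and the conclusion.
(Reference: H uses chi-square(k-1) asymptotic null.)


Step 1: Combine all N = 14 observations and assign midranks.
sorted (value, group, rank): (6,G1,1), (7,G3,2), (9,G1,3), (10,G2,4), (17,G3,5), (19,G4,6), (20,G2,7), (21,G3,8.5), (21,G4,8.5), (23,G2,10), (24,G3,11), (25,G1,12), (26,G3,13), (27,G4,14)
Step 2: Sum ranks within each group.
R_1 = 16 (n_1 = 3)
R_2 = 21 (n_2 = 3)
R_3 = 39.5 (n_3 = 5)
R_4 = 28.5 (n_4 = 3)
Step 3: H = 12/(N(N+1)) * sum(R_i^2/n_i) - 3(N+1)
     = 12/(14*15) * (16^2/3 + 21^2/3 + 39.5^2/5 + 28.5^2/3) - 3*15
     = 0.057143 * 815.133 - 45
     = 1.579048.
Step 4: Ties present; correction factor C = 1 - 6/(14^3 - 14) = 0.997802. Corrected H = 1.579048 / 0.997802 = 1.582526.
Step 5: Under H0, H ~ chi^2(3); p-value = 0.663358.
Step 6: alpha = 0.1. fail to reject H0.

H = 1.5825, df = 3, p = 0.663358, fail to reject H0.


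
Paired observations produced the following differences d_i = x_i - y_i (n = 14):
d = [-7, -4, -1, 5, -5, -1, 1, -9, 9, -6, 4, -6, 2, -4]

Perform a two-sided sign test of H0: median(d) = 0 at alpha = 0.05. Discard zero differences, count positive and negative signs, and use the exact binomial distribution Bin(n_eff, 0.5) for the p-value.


Step 1: Discard zero differences. Original n = 14; n_eff = number of nonzero differences = 14.
Nonzero differences (with sign): -7, -4, -1, +5, -5, -1, +1, -9, +9, -6, +4, -6, +2, -4
Step 2: Count signs: positive = 5, negative = 9.
Step 3: Under H0: P(positive) = 0.5, so the number of positives S ~ Bin(14, 0.5).
Step 4: Two-sided exact p-value = sum of Bin(14,0.5) probabilities at or below the observed probability = 0.423950.
Step 5: alpha = 0.05. fail to reject H0.

n_eff = 14, pos = 5, neg = 9, p = 0.423950, fail to reject H0.


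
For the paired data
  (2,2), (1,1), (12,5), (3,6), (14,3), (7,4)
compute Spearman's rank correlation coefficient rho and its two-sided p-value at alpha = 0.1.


Step 1: Rank x and y separately (midranks; no ties here).
rank(x): 2->2, 1->1, 12->5, 3->3, 14->6, 7->4
rank(y): 2->2, 1->1, 5->5, 6->6, 3->3, 4->4
Step 2: d_i = R_x(i) - R_y(i); compute d_i^2.
  (2-2)^2=0, (1-1)^2=0, (5-5)^2=0, (3-6)^2=9, (6-3)^2=9, (4-4)^2=0
sum(d^2) = 18.
Step 3: rho = 1 - 6*18 / (6*(6^2 - 1)) = 1 - 108/210 = 0.485714.
Step 4: Under H0, t = rho * sqrt((n-2)/(1-rho^2)) = 1.1113 ~ t(4).
Step 5: Two-sided p-value from the t-distribution with 4 df = 0.328723.
Step 6: alpha = 0.1. fail to reject H0.

rho = 0.4857, p = 0.328723, fail to reject H0 at alpha = 0.1.


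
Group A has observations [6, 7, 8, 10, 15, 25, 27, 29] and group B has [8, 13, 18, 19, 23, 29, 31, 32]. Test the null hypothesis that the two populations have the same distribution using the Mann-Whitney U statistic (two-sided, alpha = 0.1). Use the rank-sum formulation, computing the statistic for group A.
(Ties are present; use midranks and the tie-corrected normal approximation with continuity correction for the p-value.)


Step 1: Combine and sort all 16 observations; assign midranks.
sorted (value, group): (6,X), (7,X), (8,X), (8,Y), (10,X), (13,Y), (15,X), (18,Y), (19,Y), (23,Y), (25,X), (27,X), (29,X), (29,Y), (31,Y), (32,Y)
ranks: 6->1, 7->2, 8->3.5, 8->3.5, 10->5, 13->6, 15->7, 18->8, 19->9, 23->10, 25->11, 27->12, 29->13.5, 29->13.5, 31->15, 32->16
Step 2: Rank sum for X: R1 = 1 + 2 + 3.5 + 5 + 7 + 11 + 12 + 13.5 = 55.
Step 3: U_X = R1 - n1(n1+1)/2 = 55 - 8*9/2 = 55 - 36 = 19.
       U_Y = n1*n2 - U_X = 64 - 19 = 45.
Step 4: Ties are present, so use the tie-corrected normal approximation (with continuity correction) for the p-value.
Step 5: p-value = 0.188612; compare to alpha = 0.1. fail to reject H0.

U_X = 19, p = 0.188612, fail to reject H0 at alpha = 0.1.


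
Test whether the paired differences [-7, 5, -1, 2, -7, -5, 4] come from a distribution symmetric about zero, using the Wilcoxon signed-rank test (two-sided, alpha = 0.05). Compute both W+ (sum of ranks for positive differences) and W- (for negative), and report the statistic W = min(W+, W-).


Step 1: Drop any zero differences (none here) and take |d_i|.
|d| = [7, 5, 1, 2, 7, 5, 4]
Step 2: Midrank |d_i| (ties get averaged ranks).
ranks: |7|->6.5, |5|->4.5, |1|->1, |2|->2, |7|->6.5, |5|->4.5, |4|->3
Step 3: Attach original signs; sum ranks with positive sign and with negative sign.
W+ = 4.5 + 2 + 3 = 9.5
W- = 6.5 + 1 + 6.5 + 4.5 = 18.5
(Check: W+ + W- = 28 should equal n(n+1)/2 = 28.)
Step 4: Test statistic W = min(W+, W-) = 9.5.
Step 5: Ties in |d|, so use the tie-corrected normal approximation.
        E[W] = n(n+1)/4 = 7*8/4 = 14.
        Tie groups: |d|=5 (t=2), |d|=7 (t=2); sum(t^3 - t) = 12.
        Var[W] = n(n+1)(2n+1)/24 - sum(t^3-t)/48 = 840/24 - 12/48 = 34.75.
        z = (W - E[W]) / sqrt(Var[W]) = (9.5 - 14) / 5.8949 = -0.7634.
        Two-sided p = 2*Phi(z) = 0.445243.
Step 6: alpha = 0.05. fail to reject H0.

W+ = 9.5, W- = 18.5, W = min = 9.5, p = 0.445243, fail to reject H0.


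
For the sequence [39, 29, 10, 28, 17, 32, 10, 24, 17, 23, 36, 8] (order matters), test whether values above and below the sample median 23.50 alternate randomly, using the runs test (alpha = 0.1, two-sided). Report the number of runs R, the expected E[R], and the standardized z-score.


Step 1: Compute median = 23.50; label A = above, B = below.
Labels in order: AABABABABBAB  (n_A = 6, n_B = 6)
Step 2: Count runs R = 10.
Step 3: Under H0 (random ordering), E[R] = 2*n_A*n_B/(n_A+n_B) + 1 = 2*6*6/12 + 1 = 7.0000.
        Var[R] = 2*n_A*n_B*(2*n_A*n_B - n_A - n_B) / ((n_A+n_B)^2 * (n_A+n_B-1)) = 4320/1584 = 2.7273.
        SD[R] = 1.6514.
Step 4: Continuity-corrected z = (R - 0.5 - E[R]) / SD[R] = (10 - 0.5 - 7.0000) / 1.6514 = 1.5138.
Step 5: Two-sided p-value via normal approximation = 2*(1 - Phi(|z|)) = 0.130070.
Step 6: alpha = 0.1. fail to reject H0.

R = 10, z = 1.5138, p = 0.130070, fail to reject H0.


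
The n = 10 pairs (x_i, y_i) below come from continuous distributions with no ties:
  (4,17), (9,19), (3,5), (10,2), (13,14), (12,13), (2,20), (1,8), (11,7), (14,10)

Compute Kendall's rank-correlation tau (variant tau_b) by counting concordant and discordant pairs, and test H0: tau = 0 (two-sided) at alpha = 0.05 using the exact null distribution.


Step 1: Enumerate the 45 unordered pairs (i,j) with i<j and classify each by sign(x_j-x_i) * sign(y_j-y_i).
  (1,2):dx=+5,dy=+2->C; (1,3):dx=-1,dy=-12->C; (1,4):dx=+6,dy=-15->D; (1,5):dx=+9,dy=-3->D
  (1,6):dx=+8,dy=-4->D; (1,7):dx=-2,dy=+3->D; (1,8):dx=-3,dy=-9->C; (1,9):dx=+7,dy=-10->D
  (1,10):dx=+10,dy=-7->D; (2,3):dx=-6,dy=-14->C; (2,4):dx=+1,dy=-17->D; (2,5):dx=+4,dy=-5->D
  (2,6):dx=+3,dy=-6->D; (2,7):dx=-7,dy=+1->D; (2,8):dx=-8,dy=-11->C; (2,9):dx=+2,dy=-12->D
  (2,10):dx=+5,dy=-9->D; (3,4):dx=+7,dy=-3->D; (3,5):dx=+10,dy=+9->C; (3,6):dx=+9,dy=+8->C
  (3,7):dx=-1,dy=+15->D; (3,8):dx=-2,dy=+3->D; (3,9):dx=+8,dy=+2->C; (3,10):dx=+11,dy=+5->C
  (4,5):dx=+3,dy=+12->C; (4,6):dx=+2,dy=+11->C; (4,7):dx=-8,dy=+18->D; (4,8):dx=-9,dy=+6->D
  (4,9):dx=+1,dy=+5->C; (4,10):dx=+4,dy=+8->C; (5,6):dx=-1,dy=-1->C; (5,7):dx=-11,dy=+6->D
  (5,8):dx=-12,dy=-6->C; (5,9):dx=-2,dy=-7->C; (5,10):dx=+1,dy=-4->D; (6,7):dx=-10,dy=+7->D
  (6,8):dx=-11,dy=-5->C; (6,9):dx=-1,dy=-6->C; (6,10):dx=+2,dy=-3->D; (7,8):dx=-1,dy=-12->C
  (7,9):dx=+9,dy=-13->D; (7,10):dx=+12,dy=-10->D; (8,9):dx=+10,dy=-1->D; (8,10):dx=+13,dy=+2->C
  (9,10):dx=+3,dy=+3->C
Step 2: C = 21, D = 24, total pairs = 45.
Step 3: tau = (C - D)/(n(n-1)/2) = (21 - 24)/45 = -0.066667.
Step 4: Exact two-sided p-value (enumerate n! = 3628800 permutations of y under H0): p = 0.861801.
Step 5: alpha = 0.05. fail to reject H0.

tau_b = -0.0667 (C=21, D=24), p = 0.861801, fail to reject H0.


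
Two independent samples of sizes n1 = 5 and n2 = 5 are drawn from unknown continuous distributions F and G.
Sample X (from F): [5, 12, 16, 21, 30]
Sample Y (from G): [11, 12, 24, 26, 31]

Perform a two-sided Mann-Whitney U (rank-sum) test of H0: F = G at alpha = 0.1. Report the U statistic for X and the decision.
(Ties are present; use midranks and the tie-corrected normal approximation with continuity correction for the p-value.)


Step 1: Combine and sort all 10 observations; assign midranks.
sorted (value, group): (5,X), (11,Y), (12,X), (12,Y), (16,X), (21,X), (24,Y), (26,Y), (30,X), (31,Y)
ranks: 5->1, 11->2, 12->3.5, 12->3.5, 16->5, 21->6, 24->7, 26->8, 30->9, 31->10
Step 2: Rank sum for X: R1 = 1 + 3.5 + 5 + 6 + 9 = 24.5.
Step 3: U_X = R1 - n1(n1+1)/2 = 24.5 - 5*6/2 = 24.5 - 15 = 9.5.
       U_Y = n1*n2 - U_X = 25 - 9.5 = 15.5.
Step 4: Ties are present, so use the tie-corrected normal approximation (with continuity correction) for the p-value.
Step 5: p-value = 0.600402; compare to alpha = 0.1. fail to reject H0.

U_X = 9.5, p = 0.600402, fail to reject H0 at alpha = 0.1.


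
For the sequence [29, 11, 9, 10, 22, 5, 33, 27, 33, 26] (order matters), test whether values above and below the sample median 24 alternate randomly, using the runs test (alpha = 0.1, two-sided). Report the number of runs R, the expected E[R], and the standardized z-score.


Step 1: Compute median = 24; label A = above, B = below.
Labels in order: ABBBBBAAAA  (n_A = 5, n_B = 5)
Step 2: Count runs R = 3.
Step 3: Under H0 (random ordering), E[R] = 2*n_A*n_B/(n_A+n_B) + 1 = 2*5*5/10 + 1 = 6.0000.
        Var[R] = 2*n_A*n_B*(2*n_A*n_B - n_A - n_B) / ((n_A+n_B)^2 * (n_A+n_B-1)) = 2000/900 = 2.2222.
        SD[R] = 1.4907.
Step 4: Continuity-corrected z = (R + 0.5 - E[R]) / SD[R] = (3 + 0.5 - 6.0000) / 1.4907 = -1.6771.
Step 5: Two-sided p-value via normal approximation = 2*(1 - Phi(|z|)) = 0.093533.
Step 6: alpha = 0.1. reject H0.

R = 3, z = -1.6771, p = 0.093533, reject H0.


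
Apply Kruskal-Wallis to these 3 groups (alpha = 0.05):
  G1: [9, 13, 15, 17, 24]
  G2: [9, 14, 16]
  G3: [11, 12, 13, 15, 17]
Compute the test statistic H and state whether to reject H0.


Step 1: Combine all N = 13 observations and assign midranks.
sorted (value, group, rank): (9,G1,1.5), (9,G2,1.5), (11,G3,3), (12,G3,4), (13,G1,5.5), (13,G3,5.5), (14,G2,7), (15,G1,8.5), (15,G3,8.5), (16,G2,10), (17,G1,11.5), (17,G3,11.5), (24,G1,13)
Step 2: Sum ranks within each group.
R_1 = 40 (n_1 = 5)
R_2 = 18.5 (n_2 = 3)
R_3 = 32.5 (n_3 = 5)
Step 3: H = 12/(N(N+1)) * sum(R_i^2/n_i) - 3(N+1)
     = 12/(13*14) * (40^2/5 + 18.5^2/3 + 32.5^2/5) - 3*14
     = 0.065934 * 645.333 - 42
     = 0.549451.
Step 4: Ties present; correction factor C = 1 - 24/(13^3 - 13) = 0.989011. Corrected H = 0.549451 / 0.989011 = 0.555556.
Step 5: Under H0, H ~ chi^2(2); p-value = 0.757465.
Step 6: alpha = 0.05. fail to reject H0.

H = 0.5556, df = 2, p = 0.757465, fail to reject H0.


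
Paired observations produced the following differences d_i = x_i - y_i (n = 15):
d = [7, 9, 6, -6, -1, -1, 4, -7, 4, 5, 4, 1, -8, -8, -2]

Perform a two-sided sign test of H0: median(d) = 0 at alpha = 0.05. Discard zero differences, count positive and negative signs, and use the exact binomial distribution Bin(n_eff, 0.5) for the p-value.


Step 1: Discard zero differences. Original n = 15; n_eff = number of nonzero differences = 15.
Nonzero differences (with sign): +7, +9, +6, -6, -1, -1, +4, -7, +4, +5, +4, +1, -8, -8, -2
Step 2: Count signs: positive = 8, negative = 7.
Step 3: Under H0: P(positive) = 0.5, so the number of positives S ~ Bin(15, 0.5).
Step 4: Two-sided exact p-value = sum of Bin(15,0.5) probabilities at or below the observed probability = 1.000000.
Step 5: alpha = 0.05. fail to reject H0.

n_eff = 15, pos = 8, neg = 7, p = 1.000000, fail to reject H0.


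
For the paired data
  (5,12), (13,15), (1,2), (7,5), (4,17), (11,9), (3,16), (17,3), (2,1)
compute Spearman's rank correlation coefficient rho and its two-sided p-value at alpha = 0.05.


Step 1: Rank x and y separately (midranks; no ties here).
rank(x): 5->5, 13->8, 1->1, 7->6, 4->4, 11->7, 3->3, 17->9, 2->2
rank(y): 12->6, 15->7, 2->2, 5->4, 17->9, 9->5, 16->8, 3->3, 1->1
Step 2: d_i = R_x(i) - R_y(i); compute d_i^2.
  (5-6)^2=1, (8-7)^2=1, (1-2)^2=1, (6-4)^2=4, (4-9)^2=25, (7-5)^2=4, (3-8)^2=25, (9-3)^2=36, (2-1)^2=1
sum(d^2) = 98.
Step 3: rho = 1 - 6*98 / (9*(9^2 - 1)) = 1 - 588/720 = 0.183333.
Step 4: Under H0, t = rho * sqrt((n-2)/(1-rho^2)) = 0.4934 ~ t(7).
Step 5: Two-sided p-value from the t-distribution with 7 df = 0.636820.
Step 6: alpha = 0.05. fail to reject H0.

rho = 0.1833, p = 0.636820, fail to reject H0 at alpha = 0.05.


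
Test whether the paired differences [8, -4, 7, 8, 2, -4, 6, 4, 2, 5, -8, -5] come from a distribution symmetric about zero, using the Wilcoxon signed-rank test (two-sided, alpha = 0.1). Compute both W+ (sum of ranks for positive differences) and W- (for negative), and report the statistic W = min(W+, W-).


Step 1: Drop any zero differences (none here) and take |d_i|.
|d| = [8, 4, 7, 8, 2, 4, 6, 4, 2, 5, 8, 5]
Step 2: Midrank |d_i| (ties get averaged ranks).
ranks: |8|->11, |4|->4, |7|->9, |8|->11, |2|->1.5, |4|->4, |6|->8, |4|->4, |2|->1.5, |5|->6.5, |8|->11, |5|->6.5
Step 3: Attach original signs; sum ranks with positive sign and with negative sign.
W+ = 11 + 9 + 11 + 1.5 + 8 + 4 + 1.5 + 6.5 = 52.5
W- = 4 + 4 + 11 + 6.5 = 25.5
(Check: W+ + W- = 78 should equal n(n+1)/2 = 78.)
Step 4: Test statistic W = min(W+, W-) = 25.5.
Step 5: Ties in |d|, so use the tie-corrected normal approximation.
        E[W] = n(n+1)/4 = 12*13/4 = 39.
        Tie groups: |d|=2 (t=2), |d|=4 (t=3), |d|=5 (t=2), |d|=8 (t=3); sum(t^3 - t) = 60.
        Var[W] = n(n+1)(2n+1)/24 - sum(t^3-t)/48 = 3900/24 - 60/48 = 161.25.
        z = (W - E[W]) / sqrt(Var[W]) = (25.5 - 39) / 12.6984 = -1.0631.
        Two-sided p = 2*Phi(z) = 0.287726.
Step 6: alpha = 0.1. fail to reject H0.

W+ = 52.5, W- = 25.5, W = min = 25.5, p = 0.287726, fail to reject H0.


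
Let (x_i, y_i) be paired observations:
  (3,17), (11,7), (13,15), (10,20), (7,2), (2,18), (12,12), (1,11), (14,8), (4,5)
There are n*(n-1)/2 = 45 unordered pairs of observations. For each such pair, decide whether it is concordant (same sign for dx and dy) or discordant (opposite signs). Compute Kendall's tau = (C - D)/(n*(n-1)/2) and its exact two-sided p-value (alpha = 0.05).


Step 1: Enumerate the 45 unordered pairs (i,j) with i<j and classify each by sign(x_j-x_i) * sign(y_j-y_i).
  (1,2):dx=+8,dy=-10->D; (1,3):dx=+10,dy=-2->D; (1,4):dx=+7,dy=+3->C; (1,5):dx=+4,dy=-15->D
  (1,6):dx=-1,dy=+1->D; (1,7):dx=+9,dy=-5->D; (1,8):dx=-2,dy=-6->C; (1,9):dx=+11,dy=-9->D
  (1,10):dx=+1,dy=-12->D; (2,3):dx=+2,dy=+8->C; (2,4):dx=-1,dy=+13->D; (2,5):dx=-4,dy=-5->C
  (2,6):dx=-9,dy=+11->D; (2,7):dx=+1,dy=+5->C; (2,8):dx=-10,dy=+4->D; (2,9):dx=+3,dy=+1->C
  (2,10):dx=-7,dy=-2->C; (3,4):dx=-3,dy=+5->D; (3,5):dx=-6,dy=-13->C; (3,6):dx=-11,dy=+3->D
  (3,7):dx=-1,dy=-3->C; (3,8):dx=-12,dy=-4->C; (3,9):dx=+1,dy=-7->D; (3,10):dx=-9,dy=-10->C
  (4,5):dx=-3,dy=-18->C; (4,6):dx=-8,dy=-2->C; (4,7):dx=+2,dy=-8->D; (4,8):dx=-9,dy=-9->C
  (4,9):dx=+4,dy=-12->D; (4,10):dx=-6,dy=-15->C; (5,6):dx=-5,dy=+16->D; (5,7):dx=+5,dy=+10->C
  (5,8):dx=-6,dy=+9->D; (5,9):dx=+7,dy=+6->C; (5,10):dx=-3,dy=+3->D; (6,7):dx=+10,dy=-6->D
  (6,8):dx=-1,dy=-7->C; (6,9):dx=+12,dy=-10->D; (6,10):dx=+2,dy=-13->D; (7,8):dx=-11,dy=-1->C
  (7,9):dx=+2,dy=-4->D; (7,10):dx=-8,dy=-7->C; (8,9):dx=+13,dy=-3->D; (8,10):dx=+3,dy=-6->D
  (9,10):dx=-10,dy=-3->C
Step 2: C = 21, D = 24, total pairs = 45.
Step 3: tau = (C - D)/(n(n-1)/2) = (21 - 24)/45 = -0.066667.
Step 4: Exact two-sided p-value (enumerate n! = 3628800 permutations of y under H0): p = 0.861801.
Step 5: alpha = 0.05. fail to reject H0.

tau_b = -0.0667 (C=21, D=24), p = 0.861801, fail to reject H0.
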